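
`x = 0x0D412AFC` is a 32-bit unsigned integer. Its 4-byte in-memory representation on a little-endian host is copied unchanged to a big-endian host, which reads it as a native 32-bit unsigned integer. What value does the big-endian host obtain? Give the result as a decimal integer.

Stored little-endian, the bytes at ascending addresses are FC 2A 41 0D.
Read back as big-endian, the last byte is least significant, giving 0xFC2A410D.
0xFC2A410D = 4230627597.

4230627597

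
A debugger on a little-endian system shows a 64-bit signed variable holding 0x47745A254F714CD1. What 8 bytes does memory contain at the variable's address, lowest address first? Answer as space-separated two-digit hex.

D1 4C 71 4F 25 5A 74 47

Split into bytes (most-significant first): 47 74 5A 25 4F 71 4C D1.
Little-endian: lowest address holds the least-significant byte.
So at ascending addresses the bytes are D1 4C 71 4F 25 5A 74 47.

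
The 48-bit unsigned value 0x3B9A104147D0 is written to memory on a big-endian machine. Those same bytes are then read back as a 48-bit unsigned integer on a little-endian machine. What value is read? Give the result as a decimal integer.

Stored big-endian, the bytes at ascending addresses are 3B 9A 10 41 47 D0.
Read back as little-endian, the first byte is least significant, giving 0xD04741109A3B.
0xD04741109A3B = 229004452862523.

229004452862523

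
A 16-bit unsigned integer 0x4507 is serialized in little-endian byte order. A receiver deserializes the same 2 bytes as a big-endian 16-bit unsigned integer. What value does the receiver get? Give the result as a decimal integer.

Stored little-endian, the bytes at ascending addresses are 07 45.
Read back as big-endian, the last byte is least significant, giving 0x0745.
0x0745 = 1861.

1861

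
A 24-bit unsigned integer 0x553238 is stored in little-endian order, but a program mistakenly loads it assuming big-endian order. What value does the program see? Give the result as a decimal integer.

3682901

Stored little-endian, the bytes at ascending addresses are 38 32 55.
Read back as big-endian, the last byte is least significant, giving 0x383255.
0x383255 = 3682901.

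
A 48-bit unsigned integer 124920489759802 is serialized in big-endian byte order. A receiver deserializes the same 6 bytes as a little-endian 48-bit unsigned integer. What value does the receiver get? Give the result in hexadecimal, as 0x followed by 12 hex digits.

124920489759802 in 48-bit hexadecimal is 0x719D516AD43A.
Stored big-endian, the bytes at ascending addresses are 71 9D 51 6A D4 3A.
Read back as little-endian, the first byte is least significant, giving 0x3AD46A519D71.

0x3AD46A519D71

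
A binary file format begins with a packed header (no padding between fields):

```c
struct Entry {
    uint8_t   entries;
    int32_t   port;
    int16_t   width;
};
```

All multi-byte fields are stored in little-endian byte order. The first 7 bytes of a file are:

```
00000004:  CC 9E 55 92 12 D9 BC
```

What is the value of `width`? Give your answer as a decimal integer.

-17191

`width` follows `entries` (1 B), `port` (4 B), so it starts at offset 1 + 4 = 5 and occupies 2 bytes.
Bytes at offsets 5..6: D9 BC.
Little-endian: lowest address holds the least-significant byte.
Reassemble most-significant byte first: BC D9 → 0xBCD9.
Top bit is set, so as a signed 16-bit value this is 0xBCD9 − 2^16 = -17191.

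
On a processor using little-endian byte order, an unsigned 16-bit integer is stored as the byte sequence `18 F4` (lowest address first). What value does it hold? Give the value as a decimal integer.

62488

In little-endian order the low byte comes first in memory.
Reassemble most-significant byte first: F4 18 → 0xF418.
0xF418 = 62488.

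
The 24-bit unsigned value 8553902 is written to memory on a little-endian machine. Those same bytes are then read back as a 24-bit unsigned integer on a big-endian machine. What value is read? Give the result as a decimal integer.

11437442

8553902 in 24-bit hexadecimal is 0x8285AE.
Stored little-endian, the bytes at ascending addresses are AE 85 82.
Read back as big-endian, the last byte is least significant, giving 0xAE8582.
0xAE8582 = 11437442.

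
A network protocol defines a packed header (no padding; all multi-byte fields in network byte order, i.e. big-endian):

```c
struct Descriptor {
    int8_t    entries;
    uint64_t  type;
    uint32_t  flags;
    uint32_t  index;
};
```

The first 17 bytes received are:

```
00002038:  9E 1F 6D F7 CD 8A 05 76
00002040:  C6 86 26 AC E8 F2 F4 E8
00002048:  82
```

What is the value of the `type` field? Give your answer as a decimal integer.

`type` follows `entries` (1 byte), so it starts at byte offset 1 and occupies 8 bytes.
Bytes at offsets 1..8: 1F 6D F7 CD 8A 05 76 C6.
Big-endian stores the most-significant byte at the lowest address.
The bytes are already most-significant first: 0x1F6DF7CD8A0576C6.
0x1F6DF7CD8A0576C6 = 2264738649793197766.

2264738649793197766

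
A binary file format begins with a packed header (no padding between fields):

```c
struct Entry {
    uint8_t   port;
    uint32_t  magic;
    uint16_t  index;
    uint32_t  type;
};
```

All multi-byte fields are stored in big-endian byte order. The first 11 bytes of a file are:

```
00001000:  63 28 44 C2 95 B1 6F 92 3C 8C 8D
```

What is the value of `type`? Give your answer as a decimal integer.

`type` follows `port` (1 B), `magic` (4 B), `index` (2 B), so it starts at offset 1 + 4 + 2 = 7 and occupies 4 bytes.
Bytes at offsets 7..10: 92 3C 8C 8D.
In big-endian order the high byte comes first in memory.
The bytes are already most-significant first: 0x923C8C8D.
0x923C8C8D = 2453441677.

2453441677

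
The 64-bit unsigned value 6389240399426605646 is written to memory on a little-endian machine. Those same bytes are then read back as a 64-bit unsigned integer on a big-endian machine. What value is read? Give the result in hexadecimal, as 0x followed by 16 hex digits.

6389240399426605646 in 64-bit hexadecimal is 0x58AB244AA865D24E.
Stored little-endian, the bytes at ascending addresses are 4E D2 65 A8 4A 24 AB 58.
Read back as big-endian, the last byte is least significant, giving 0x4ED265A84A24AB58.

0x4ED265A84A24AB58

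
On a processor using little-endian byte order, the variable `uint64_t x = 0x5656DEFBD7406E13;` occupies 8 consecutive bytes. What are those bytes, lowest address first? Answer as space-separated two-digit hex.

13 6E 40 D7 FB DE 56 56

Split into bytes (most-significant first): 56 56 DE FB D7 40 6E 13.
Little-endian: lowest address holds the least-significant byte.
So at ascending addresses the bytes are 13 6E 40 D7 FB DE 56 56.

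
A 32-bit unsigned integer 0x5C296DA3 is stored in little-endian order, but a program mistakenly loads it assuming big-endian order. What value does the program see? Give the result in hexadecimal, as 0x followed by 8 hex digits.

0xA36D295C

Stored little-endian, the bytes at ascending addresses are A3 6D 29 5C.
Read back as big-endian, the last byte is least significant, giving 0xA36D295C.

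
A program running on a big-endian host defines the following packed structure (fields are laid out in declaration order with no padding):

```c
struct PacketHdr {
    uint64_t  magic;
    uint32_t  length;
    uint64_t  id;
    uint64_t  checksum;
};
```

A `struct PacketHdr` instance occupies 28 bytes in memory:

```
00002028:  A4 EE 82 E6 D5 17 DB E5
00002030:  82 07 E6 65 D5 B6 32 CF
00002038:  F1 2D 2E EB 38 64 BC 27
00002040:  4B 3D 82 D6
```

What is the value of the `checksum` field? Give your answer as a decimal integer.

`checksum` follows `magic` (8 B), `length` (4 B), `id` (8 B), so it starts at offset 8 + 4 + 8 = 20 and occupies 8 bytes.
Bytes at offsets 20..27: 38 64 BC 27 4B 3D 82 D6.
In big-endian order the high byte comes first in memory.
The bytes are already most-significant first: 0x3864BC274B3D82D6.
0x3864BC274B3D82D6 = 4063579640747098838.

4063579640747098838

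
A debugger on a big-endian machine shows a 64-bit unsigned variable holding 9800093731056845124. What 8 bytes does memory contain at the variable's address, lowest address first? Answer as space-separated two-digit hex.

88 00 ED 53 45 2D 01 44

9800093731056845124 in hexadecimal, padded to 64 bits, is 0x8800ED53452D0144.
Split into bytes (most-significant first): 88 00 ED 53 45 2D 01 44.
Big-endian stores the most-significant byte at the lowest address.
So the memory order matches the most-significant-first order: 88 00 ED 53 45 2D 01 44.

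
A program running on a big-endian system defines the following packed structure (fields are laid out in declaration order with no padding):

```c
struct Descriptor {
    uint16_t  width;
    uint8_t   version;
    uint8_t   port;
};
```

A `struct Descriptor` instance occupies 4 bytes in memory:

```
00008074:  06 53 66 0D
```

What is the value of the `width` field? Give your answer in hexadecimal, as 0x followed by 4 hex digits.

0x0653

`width` is the first field, at byte offset 0, occupying 2 bytes.
Bytes at offsets 0..1: 06 53.
Big-endian stores the most-significant byte at the lowest address.
The bytes are already most-significant first: 0x0653.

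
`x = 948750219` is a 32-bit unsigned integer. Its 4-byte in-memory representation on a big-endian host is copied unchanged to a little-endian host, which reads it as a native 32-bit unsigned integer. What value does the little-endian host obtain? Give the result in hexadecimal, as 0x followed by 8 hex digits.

948750219 in 32-bit hexadecimal is 0x388CC78B.
Stored big-endian, the bytes at ascending addresses are 38 8C C7 8B.
Read back as little-endian, the first byte is least significant, giving 0x8BC78C38.

0x8BC78C38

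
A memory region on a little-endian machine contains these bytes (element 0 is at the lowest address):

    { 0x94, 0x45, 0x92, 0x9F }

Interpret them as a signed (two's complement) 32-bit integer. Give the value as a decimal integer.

Little-endian stores the least-significant byte at the lowest address.
Reassemble most-significant byte first: 9F 92 45 94 → 0x9F924594.
Top bit is set, so as a signed 32-bit value this is 0x9F924594 − 2^32 = -1617803884.

-1617803884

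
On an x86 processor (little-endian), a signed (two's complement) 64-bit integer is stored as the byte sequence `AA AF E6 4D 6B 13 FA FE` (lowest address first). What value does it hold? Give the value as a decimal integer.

In little-endian order the low byte comes first in memory.
Reassemble most-significant byte first: FE FA 13 6B 4D E6 AF AA → 0xFEFA136B4DE6AFAA.
Top bit is set, so as a signed 64-bit value this is 0xFEFA136B4DE6AFAA − 2^64 = -73725092308799574.

-73725092308799574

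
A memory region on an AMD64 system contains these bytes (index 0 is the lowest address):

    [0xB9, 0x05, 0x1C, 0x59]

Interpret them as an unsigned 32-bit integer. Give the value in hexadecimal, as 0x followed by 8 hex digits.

Little-endian: lowest address holds the least-significant byte.
Reassemble most-significant byte first: 59 1C 05 B9 → 0x591C05B9.

0x591C05B9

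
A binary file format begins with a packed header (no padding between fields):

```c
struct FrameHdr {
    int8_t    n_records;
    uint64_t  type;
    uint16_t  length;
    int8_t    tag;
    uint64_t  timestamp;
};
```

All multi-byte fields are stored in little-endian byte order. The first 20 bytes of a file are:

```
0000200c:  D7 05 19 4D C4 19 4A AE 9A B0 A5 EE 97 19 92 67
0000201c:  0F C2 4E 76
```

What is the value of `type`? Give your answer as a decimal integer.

`type` follows `n_records` (1 byte), so it starts at byte offset 1 and occupies 8 bytes.
Bytes at offsets 1..8: 05 19 4D C4 19 4A AE 9A.
In little-endian order the low byte comes first in memory.
Reassemble most-significant byte first: 9A AE 4A 19 C4 4D 19 05 → 0x9AAE4A19C44D1905.
0x9AAE4A19C44D1905 = 11145927602316581125.

11145927602316581125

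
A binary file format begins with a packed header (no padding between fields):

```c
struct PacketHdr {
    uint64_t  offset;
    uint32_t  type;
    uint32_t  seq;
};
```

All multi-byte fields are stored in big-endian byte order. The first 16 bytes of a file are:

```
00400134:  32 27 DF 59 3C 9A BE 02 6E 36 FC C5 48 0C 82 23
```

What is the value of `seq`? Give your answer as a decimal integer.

1208779299

`seq` follows `offset` (8 B), `type` (4 B), so it starts at offset 8 + 4 = 12 and occupies 4 bytes.
Bytes at offsets 12..15: 48 0C 82 23.
Big-endian: lowest address holds the most-significant byte.
The bytes are already most-significant first: 0x480C8223.
0x480C8223 = 1208779299.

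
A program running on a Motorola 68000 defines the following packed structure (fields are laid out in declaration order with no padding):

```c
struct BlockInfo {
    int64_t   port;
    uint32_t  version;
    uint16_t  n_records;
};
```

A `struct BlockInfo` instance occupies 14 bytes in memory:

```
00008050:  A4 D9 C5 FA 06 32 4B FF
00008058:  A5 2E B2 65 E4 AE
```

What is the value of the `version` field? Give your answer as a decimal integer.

2771300965

`version` follows `port` (8 bytes), so it starts at byte offset 8 and occupies 4 bytes.
Bytes at offsets 8..11: A5 2E B2 65.
Big-endian stores the most-significant byte at the lowest address.
The bytes are already most-significant first: 0xA52EB265.
0xA52EB265 = 2771300965.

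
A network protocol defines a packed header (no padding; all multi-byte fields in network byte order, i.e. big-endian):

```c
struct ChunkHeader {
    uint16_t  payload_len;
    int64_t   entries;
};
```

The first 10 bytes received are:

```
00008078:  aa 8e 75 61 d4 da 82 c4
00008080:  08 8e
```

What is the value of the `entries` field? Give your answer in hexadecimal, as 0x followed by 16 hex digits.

`entries` follows `payload_len` (2 bytes), so it starts at byte offset 2 and occupies 8 bytes.
Bytes at offsets 2..9: 75 61 D4 DA 82 C4 08 8E.
Big-endian: lowest address holds the most-significant byte.
The bytes are already most-significant first: 0x7561D4DA82C4088E.

0x7561D4DA82C4088E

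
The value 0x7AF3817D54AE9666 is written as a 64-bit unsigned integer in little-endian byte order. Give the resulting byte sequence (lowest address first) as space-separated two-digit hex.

66 96 AE 54 7D 81 F3 7A

Split into bytes (most-significant first): 7A F3 81 7D 54 AE 96 66.
In little-endian order the low byte comes first in memory.
So at ascending addresses the bytes are 66 96 AE 54 7D 81 F3 7A.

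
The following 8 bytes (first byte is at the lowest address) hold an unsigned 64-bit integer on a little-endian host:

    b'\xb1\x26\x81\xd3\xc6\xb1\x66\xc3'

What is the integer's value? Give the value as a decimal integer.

14080136752530532017

Little-endian stores the least-significant byte at the lowest address.
Reassemble most-significant byte first: C3 66 B1 C6 D3 81 26 B1 → 0xC366B1C6D38126B1.
0xC366B1C6D38126B1 = 14080136752530532017.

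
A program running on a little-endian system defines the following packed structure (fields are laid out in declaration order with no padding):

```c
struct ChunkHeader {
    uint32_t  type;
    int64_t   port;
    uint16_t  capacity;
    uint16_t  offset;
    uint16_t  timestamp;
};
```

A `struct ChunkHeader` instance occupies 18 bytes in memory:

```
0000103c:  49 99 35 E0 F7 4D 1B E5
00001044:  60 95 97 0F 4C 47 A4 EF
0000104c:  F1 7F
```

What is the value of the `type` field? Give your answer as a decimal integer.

3761609033

`type` is the first field, at byte offset 0, occupying 4 bytes.
Bytes at offsets 0..3: 49 99 35 E0.
Little-endian stores the least-significant byte at the lowest address.
Reassemble most-significant byte first: E0 35 99 49 → 0xE0359949.
0xE0359949 = 3761609033.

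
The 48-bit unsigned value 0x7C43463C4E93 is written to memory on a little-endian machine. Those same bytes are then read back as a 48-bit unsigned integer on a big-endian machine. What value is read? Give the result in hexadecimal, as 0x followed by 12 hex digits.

Stored little-endian, the bytes at ascending addresses are 93 4E 3C 46 43 7C.
Read back as big-endian, the last byte is least significant, giving 0x934E3C46437C.

0x934E3C46437C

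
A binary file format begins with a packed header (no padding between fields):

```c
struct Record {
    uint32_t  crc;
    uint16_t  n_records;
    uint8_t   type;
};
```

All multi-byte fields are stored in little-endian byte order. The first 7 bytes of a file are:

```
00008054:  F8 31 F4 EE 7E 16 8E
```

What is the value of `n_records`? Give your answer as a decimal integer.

`n_records` follows `crc` (4 bytes), so it starts at byte offset 4 and occupies 2 bytes.
Bytes at offsets 4..5: 7E 16.
Little-endian: lowest address holds the least-significant byte.
Reassemble most-significant byte first: 16 7E → 0x167E.
0x167E = 5758.

5758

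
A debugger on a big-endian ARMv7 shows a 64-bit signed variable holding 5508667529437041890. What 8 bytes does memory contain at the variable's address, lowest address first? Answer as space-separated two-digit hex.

4C 72 B7 EE 8D D2 D4 E2

5508667529437041890 in hexadecimal, padded to 64 bits, is 0x4C72B7EE8DD2D4E2.
Split into bytes (most-significant first): 4C 72 B7 EE 8D D2 D4 E2.
In big-endian order the high byte comes first in memory.
So the memory order matches the most-significant-first order: 4C 72 B7 EE 8D D2 D4 E2.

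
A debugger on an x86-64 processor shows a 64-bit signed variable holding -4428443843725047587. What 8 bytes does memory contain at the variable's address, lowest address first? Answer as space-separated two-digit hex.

DD C8 00 7B C9 01 8B C2

Two's complement of -4428443843725047587 in 64 bits: 4428443843725047587 = 0x3D74FE3684FF3723; invert → 0xC28B01C97B00C8DC; add 1 → 0xC28B01C97B00C8DD.
Split into bytes (most-significant first): C2 8B 01 C9 7B 00 C8 DD.
Little-endian stores the least-significant byte at the lowest address.
So at ascending addresses the bytes are DD C8 00 7B C9 01 8B C2.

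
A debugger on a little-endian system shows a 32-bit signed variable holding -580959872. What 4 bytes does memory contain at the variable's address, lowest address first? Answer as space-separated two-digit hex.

Two's complement of -580959872 in 32 bits: 580959872 = 0x22A0BE80; invert → 0xDD5F417F; add 1 → 0xDD5F4180.
Split into bytes (most-significant first): DD 5F 41 80.
Little-endian: lowest address holds the least-significant byte.
So at ascending addresses the bytes are 80 41 5F DD.

80 41 5F DD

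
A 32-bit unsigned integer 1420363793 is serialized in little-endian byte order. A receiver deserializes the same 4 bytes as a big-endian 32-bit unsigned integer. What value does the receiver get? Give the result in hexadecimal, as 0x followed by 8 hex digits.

0x1108A954

1420363793 in 32-bit hexadecimal is 0x54A90811.
Stored little-endian, the bytes at ascending addresses are 11 08 A9 54.
Read back as big-endian, the last byte is least significant, giving 0x1108A954.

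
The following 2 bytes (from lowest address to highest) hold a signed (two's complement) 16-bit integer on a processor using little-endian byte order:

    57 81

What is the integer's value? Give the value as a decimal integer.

In little-endian order the low byte comes first in memory.
Reassemble most-significant byte first: 81 57 → 0x8157.
Top bit is set, so as a signed 16-bit value this is 0x8157 − 2^16 = -32425.

-32425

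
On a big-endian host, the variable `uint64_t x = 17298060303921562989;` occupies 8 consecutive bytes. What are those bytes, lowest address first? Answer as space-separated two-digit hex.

17298060303921562989 in hexadecimal, padded to 64 bits, is 0xF00F0E328687C56D.
Split into bytes (most-significant first): F0 0F 0E 32 86 87 C5 6D.
Big-endian stores the most-significant byte at the lowest address.
So the memory order matches the most-significant-first order: F0 0F 0E 32 86 87 C5 6D.

F0 0F 0E 32 86 87 C5 6D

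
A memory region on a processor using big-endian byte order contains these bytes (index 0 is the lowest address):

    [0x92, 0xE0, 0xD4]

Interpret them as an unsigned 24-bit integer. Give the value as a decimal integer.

9625812

Big-endian: lowest address holds the most-significant byte.
The bytes are already most-significant first: 0x92E0D4.
0x92E0D4 = 9625812.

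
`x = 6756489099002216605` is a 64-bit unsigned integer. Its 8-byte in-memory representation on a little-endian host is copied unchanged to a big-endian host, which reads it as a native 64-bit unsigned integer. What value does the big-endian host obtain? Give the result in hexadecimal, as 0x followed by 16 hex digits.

6756489099002216605 in 64-bit hexadecimal is 0x5DC3DF09C2D3809D.
Stored little-endian, the bytes at ascending addresses are 9D 80 D3 C2 09 DF C3 5D.
Read back as big-endian, the last byte is least significant, giving 0x9D80D3C209DFC35D.

0x9D80D3C209DFC35D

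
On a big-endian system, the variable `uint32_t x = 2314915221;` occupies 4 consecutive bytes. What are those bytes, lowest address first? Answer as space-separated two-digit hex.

89 FA CD 95

2314915221 in hexadecimal, padded to 32 bits, is 0x89FACD95.
Split into bytes (most-significant first): 89 FA CD 95.
Big-endian stores the most-significant byte at the lowest address.
So the memory order matches the most-significant-first order: 89 FA CD 95.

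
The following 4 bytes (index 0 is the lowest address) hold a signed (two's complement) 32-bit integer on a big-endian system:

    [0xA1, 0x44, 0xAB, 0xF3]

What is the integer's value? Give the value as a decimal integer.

-1589335053

In big-endian order the high byte comes first in memory.
The bytes are already most-significant first: 0xA144ABF3.
Top bit is set, so as a signed 32-bit value this is 0xA144ABF3 − 2^32 = -1589335053.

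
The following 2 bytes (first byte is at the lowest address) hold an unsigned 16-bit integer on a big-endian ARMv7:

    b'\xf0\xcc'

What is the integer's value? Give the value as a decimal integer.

Big-endian stores the most-significant byte at the lowest address.
The bytes are already most-significant first: 0xF0CC.
0xF0CC = 61644.

61644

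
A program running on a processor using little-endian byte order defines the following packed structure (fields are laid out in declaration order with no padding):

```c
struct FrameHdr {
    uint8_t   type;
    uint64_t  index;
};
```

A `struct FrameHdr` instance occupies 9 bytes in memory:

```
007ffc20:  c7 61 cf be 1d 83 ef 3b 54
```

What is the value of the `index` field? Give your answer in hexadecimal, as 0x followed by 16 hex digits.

0x543BEF831DBECF61

`index` follows `type` (1 byte), so it starts at byte offset 1 and occupies 8 bytes.
Bytes at offsets 1..8: 61 CF BE 1D 83 EF 3B 54.
In little-endian order the low byte comes first in memory.
Reassemble most-significant byte first: 54 3B EF 83 1D BE CF 61 → 0x543BEF831DBECF61.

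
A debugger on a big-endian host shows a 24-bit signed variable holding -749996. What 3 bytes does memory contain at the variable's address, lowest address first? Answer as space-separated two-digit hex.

F4 8E 54

Two's complement of -749996 in 24 bits: 749996 = 0x0B71AC; invert → 0xF48E53; add 1 → 0xF48E54.
Split into bytes (most-significant first): F4 8E 54.
Big-endian stores the most-significant byte at the lowest address.
So the memory order matches the most-significant-first order: F4 8E 54.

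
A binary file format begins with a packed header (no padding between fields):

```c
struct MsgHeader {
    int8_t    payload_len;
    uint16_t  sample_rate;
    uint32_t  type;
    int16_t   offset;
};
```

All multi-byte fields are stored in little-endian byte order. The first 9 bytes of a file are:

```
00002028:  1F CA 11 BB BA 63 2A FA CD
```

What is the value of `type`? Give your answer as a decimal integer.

711178939

`type` follows `payload_len` (1 B), `sample_rate` (2 B), so it starts at offset 1 + 2 = 3 and occupies 4 bytes.
Bytes at offsets 3..6: BB BA 63 2A.
Little-endian stores the least-significant byte at the lowest address.
Reassemble most-significant byte first: 2A 63 BA BB → 0x2A63BABB.
0x2A63BABB = 711178939.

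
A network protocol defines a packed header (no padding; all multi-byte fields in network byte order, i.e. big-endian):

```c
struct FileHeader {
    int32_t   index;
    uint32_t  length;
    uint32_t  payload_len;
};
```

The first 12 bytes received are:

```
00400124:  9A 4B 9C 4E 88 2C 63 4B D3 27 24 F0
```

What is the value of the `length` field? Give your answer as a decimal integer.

2284610379

`length` follows `index` (4 bytes), so it starts at byte offset 4 and occupies 4 bytes.
Bytes at offsets 4..7: 88 2C 63 4B.
Big-endian: lowest address holds the most-significant byte.
The bytes are already most-significant first: 0x882C634B.
0x882C634B = 2284610379.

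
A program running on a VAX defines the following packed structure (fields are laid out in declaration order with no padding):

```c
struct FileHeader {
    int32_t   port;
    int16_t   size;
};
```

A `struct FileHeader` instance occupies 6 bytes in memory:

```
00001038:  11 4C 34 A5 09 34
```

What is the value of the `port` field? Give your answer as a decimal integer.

-1523299311

`port` is the first field, at byte offset 0, occupying 4 bytes.
Bytes at offsets 0..3: 11 4C 34 A5.
In little-endian order the low byte comes first in memory.
Reassemble most-significant byte first: A5 34 4C 11 → 0xA5344C11.
Top bit is set, so as a signed 32-bit value this is 0xA5344C11 − 2^32 = -1523299311.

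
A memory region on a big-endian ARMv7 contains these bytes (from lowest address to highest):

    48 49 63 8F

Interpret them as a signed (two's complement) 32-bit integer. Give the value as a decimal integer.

1212769167

Big-endian stores the most-significant byte at the lowest address.
The bytes are already most-significant first: 0x4849638F.
0x4849638F = 1212769167.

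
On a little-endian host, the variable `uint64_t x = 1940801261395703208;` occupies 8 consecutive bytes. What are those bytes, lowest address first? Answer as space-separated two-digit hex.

1940801261395703208 in hexadecimal, padded to 64 bits, is 0x1AEF1C76E51EF5A8.
Split into bytes (most-significant first): 1A EF 1C 76 E5 1E F5 A8.
Little-endian: lowest address holds the least-significant byte.
So at ascending addresses the bytes are A8 F5 1E E5 76 1C EF 1A.

A8 F5 1E E5 76 1C EF 1A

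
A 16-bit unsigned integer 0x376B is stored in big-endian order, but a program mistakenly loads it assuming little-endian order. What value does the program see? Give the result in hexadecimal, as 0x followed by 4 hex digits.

Stored big-endian, the bytes at ascending addresses are 37 6B.
Read back as little-endian, the first byte is least significant, giving 0x6B37.

0x6B37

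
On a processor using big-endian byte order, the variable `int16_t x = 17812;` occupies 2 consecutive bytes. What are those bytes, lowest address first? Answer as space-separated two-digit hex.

17812 in hexadecimal, padded to 16 bits, is 0x4594.
Split into bytes (most-significant first): 45 94.
Big-endian: lowest address holds the most-significant byte.
So the memory order matches the most-significant-first order: 45 94.

45 94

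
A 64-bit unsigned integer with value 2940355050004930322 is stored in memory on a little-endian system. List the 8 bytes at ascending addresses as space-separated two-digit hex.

12 DF 11 DD 56 3D CE 28

2940355050004930322 in hexadecimal, padded to 64 bits, is 0x28CE3D56DD11DF12.
Split into bytes (most-significant first): 28 CE 3D 56 DD 11 DF 12.
In little-endian order the low byte comes first in memory.
So at ascending addresses the bytes are 12 DF 11 DD 56 3D CE 28.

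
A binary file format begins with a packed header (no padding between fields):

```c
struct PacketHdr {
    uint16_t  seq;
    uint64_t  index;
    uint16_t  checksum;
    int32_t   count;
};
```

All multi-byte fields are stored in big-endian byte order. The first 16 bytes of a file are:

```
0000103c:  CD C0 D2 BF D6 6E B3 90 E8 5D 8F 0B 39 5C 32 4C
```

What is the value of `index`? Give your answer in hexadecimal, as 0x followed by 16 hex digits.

`index` follows `seq` (2 bytes), so it starts at byte offset 2 and occupies 8 bytes.
Bytes at offsets 2..9: D2 BF D6 6E B3 90 E8 5D.
Big-endian: lowest address holds the most-significant byte.
The bytes are already most-significant first: 0xD2BFD66EB390E85D.

0xD2BFD66EB390E85D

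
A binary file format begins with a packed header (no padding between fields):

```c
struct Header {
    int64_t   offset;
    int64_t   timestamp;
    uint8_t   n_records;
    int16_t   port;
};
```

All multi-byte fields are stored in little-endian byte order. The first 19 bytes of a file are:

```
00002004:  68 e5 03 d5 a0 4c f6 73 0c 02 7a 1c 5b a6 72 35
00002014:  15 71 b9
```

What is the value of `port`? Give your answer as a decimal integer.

`port` follows `offset` (8 B), `timestamp` (8 B), `n_records` (1 B), so it starts at offset 8 + 8 + 1 = 17 and occupies 2 bytes.
Bytes at offsets 17..18: 71 B9.
Little-endian stores the least-significant byte at the lowest address.
Reassemble most-significant byte first: B9 71 → 0xB971.
Top bit is set, so as a signed 16-bit value this is 0xB971 − 2^16 = -18063.

-18063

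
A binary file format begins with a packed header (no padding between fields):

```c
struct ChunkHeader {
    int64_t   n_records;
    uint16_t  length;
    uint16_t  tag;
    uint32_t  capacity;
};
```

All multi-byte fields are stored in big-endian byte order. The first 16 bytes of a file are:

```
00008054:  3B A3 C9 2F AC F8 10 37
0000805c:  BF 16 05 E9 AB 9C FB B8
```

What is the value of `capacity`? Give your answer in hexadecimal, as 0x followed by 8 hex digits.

0xAB9CFBB8

`capacity` follows `n_records` (8 B), `length` (2 B), `tag` (2 B), so it starts at offset 8 + 2 + 2 = 12 and occupies 4 bytes.
Bytes at offsets 12..15: AB 9C FB B8.
Big-endian stores the most-significant byte at the lowest address.
The bytes are already most-significant first: 0xAB9CFBB8.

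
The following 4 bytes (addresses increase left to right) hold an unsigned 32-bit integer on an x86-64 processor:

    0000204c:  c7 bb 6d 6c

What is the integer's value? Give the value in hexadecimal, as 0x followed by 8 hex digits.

Little-endian: lowest address holds the least-significant byte.
Reassemble most-significant byte first: 6C 6D BB C7 → 0x6C6DBBC7.

0x6C6DBBC7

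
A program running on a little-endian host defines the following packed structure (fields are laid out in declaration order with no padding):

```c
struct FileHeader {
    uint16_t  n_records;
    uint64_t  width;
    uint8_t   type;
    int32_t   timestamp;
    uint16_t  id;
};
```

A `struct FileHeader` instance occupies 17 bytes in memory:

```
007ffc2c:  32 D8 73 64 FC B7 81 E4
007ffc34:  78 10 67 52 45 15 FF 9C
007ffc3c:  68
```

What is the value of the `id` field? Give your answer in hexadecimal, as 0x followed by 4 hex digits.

`id` follows `n_records` (2 B), `width` (8 B), `type` (1 B), `timestamp` (4 B), so it starts at offset 2 + 8 + 1 + 4 = 15 and occupies 2 bytes.
Bytes at offsets 15..16: 9C 68.
Little-endian: lowest address holds the least-significant byte.
Reassemble most-significant byte first: 68 9C → 0x689C.

0x689C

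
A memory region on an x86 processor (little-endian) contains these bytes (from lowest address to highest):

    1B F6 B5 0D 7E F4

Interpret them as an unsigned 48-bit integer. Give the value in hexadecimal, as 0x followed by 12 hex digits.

0xF47E0DB5F61B

In little-endian order the low byte comes first in memory.
Reassemble most-significant byte first: F4 7E 0D B5 F6 1B → 0xF47E0DB5F61B.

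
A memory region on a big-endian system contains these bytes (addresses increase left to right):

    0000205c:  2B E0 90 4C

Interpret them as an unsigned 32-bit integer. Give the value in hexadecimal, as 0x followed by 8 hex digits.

Big-endian stores the most-significant byte at the lowest address.
The bytes are already most-significant first: 0x2BE0904C.

0x2BE0904C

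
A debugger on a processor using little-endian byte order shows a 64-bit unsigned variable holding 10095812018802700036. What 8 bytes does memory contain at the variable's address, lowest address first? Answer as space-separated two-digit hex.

10095812018802700036 in hexadecimal, padded to 64 bits, is 0x8C1B878A8BDAAF04.
Split into bytes (most-significant first): 8C 1B 87 8A 8B DA AF 04.
In little-endian order the low byte comes first in memory.
So at ascending addresses the bytes are 04 AF DA 8B 8A 87 1B 8C.

04 AF DA 8B 8A 87 1B 8C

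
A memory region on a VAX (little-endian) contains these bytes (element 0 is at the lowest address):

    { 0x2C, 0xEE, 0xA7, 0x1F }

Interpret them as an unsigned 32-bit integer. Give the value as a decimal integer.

In little-endian order the low byte comes first in memory.
Reassemble most-significant byte first: 1F A7 EE 2C → 0x1FA7EE2C.
0x1FA7EE2C = 531099180.

531099180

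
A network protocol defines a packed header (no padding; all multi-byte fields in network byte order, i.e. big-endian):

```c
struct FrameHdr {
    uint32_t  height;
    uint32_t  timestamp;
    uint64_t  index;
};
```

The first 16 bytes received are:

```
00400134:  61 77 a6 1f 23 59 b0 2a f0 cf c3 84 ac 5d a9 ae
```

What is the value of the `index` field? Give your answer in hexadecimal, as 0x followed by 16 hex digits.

0xF0CFC384AC5DA9AE

`index` follows `height` (4 B), `timestamp` (4 B), so it starts at offset 4 + 4 = 8 and occupies 8 bytes.
Bytes at offsets 8..15: F0 CF C3 84 AC 5D A9 AE.
In big-endian order the high byte comes first in memory.
The bytes are already most-significant first: 0xF0CFC384AC5DA9AE.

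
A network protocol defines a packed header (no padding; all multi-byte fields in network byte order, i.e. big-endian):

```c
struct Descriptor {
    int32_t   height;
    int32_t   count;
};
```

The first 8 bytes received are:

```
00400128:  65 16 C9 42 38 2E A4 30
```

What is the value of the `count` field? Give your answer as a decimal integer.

`count` follows `height` (4 bytes), so it starts at byte offset 4 and occupies 4 bytes.
Bytes at offsets 4..7: 38 2E A4 30.
In big-endian order the high byte comes first in memory.
The bytes are already most-significant first: 0x382EA430.
0x382EA430 = 942580784.

942580784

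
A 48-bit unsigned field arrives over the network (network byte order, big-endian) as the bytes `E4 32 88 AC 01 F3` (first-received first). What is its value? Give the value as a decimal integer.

In big-endian order the high byte comes first in memory.
The bytes are already most-significant first: 0xE43288AC01F3.
0xE43288AC01F3 = 250905692471795.

250905692471795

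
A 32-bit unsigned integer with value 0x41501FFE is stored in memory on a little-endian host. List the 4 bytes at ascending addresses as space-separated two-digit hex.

FE 1F 50 41

Split into bytes (most-significant first): 41 50 1F FE.
Little-endian stores the least-significant byte at the lowest address.
So at ascending addresses the bytes are FE 1F 50 41.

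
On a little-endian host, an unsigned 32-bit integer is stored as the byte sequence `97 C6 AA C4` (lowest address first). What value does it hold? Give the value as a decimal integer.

In little-endian order the low byte comes first in memory.
Reassemble most-significant byte first: C4 AA C6 97 → 0xC4AAC697.
0xC4AAC697 = 3299526295.

3299526295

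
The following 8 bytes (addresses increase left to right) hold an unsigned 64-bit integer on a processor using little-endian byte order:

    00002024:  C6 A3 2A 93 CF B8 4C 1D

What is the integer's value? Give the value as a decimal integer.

Little-endian stores the least-significant byte at the lowest address.
Reassemble most-significant byte first: 1D 4C B8 CF 93 2A A3 C6 → 0x1D4CB8CF932AA3C6.
0x1D4CB8CF932AA3C6 = 2111265526996706246.

2111265526996706246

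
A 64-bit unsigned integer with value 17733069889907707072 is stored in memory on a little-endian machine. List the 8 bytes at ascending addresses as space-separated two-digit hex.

C0 CC 1F 6D 1C 85 18 F6

17733069889907707072 in hexadecimal, padded to 64 bits, is 0xF618851C6D1FCCC0.
Split into bytes (most-significant first): F6 18 85 1C 6D 1F CC C0.
Little-endian: lowest address holds the least-significant byte.
So at ascending addresses the bytes are C0 CC 1F 6D 1C 85 18 F6.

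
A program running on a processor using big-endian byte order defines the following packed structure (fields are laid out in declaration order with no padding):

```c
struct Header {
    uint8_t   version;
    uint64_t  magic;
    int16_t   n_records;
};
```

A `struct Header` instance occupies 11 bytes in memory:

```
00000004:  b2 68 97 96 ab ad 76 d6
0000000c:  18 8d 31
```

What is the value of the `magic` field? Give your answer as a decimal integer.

`magic` follows `version` (1 byte), so it starts at byte offset 1 and occupies 8 bytes.
Bytes at offsets 1..8: 68 97 96 AB AD 76 D6 18.
Big-endian: lowest address holds the most-significant byte.
The bytes are already most-significant first: 0x689796ABAD76D618.
0x689796ABAD76D618 = 7536658165521634840.

7536658165521634840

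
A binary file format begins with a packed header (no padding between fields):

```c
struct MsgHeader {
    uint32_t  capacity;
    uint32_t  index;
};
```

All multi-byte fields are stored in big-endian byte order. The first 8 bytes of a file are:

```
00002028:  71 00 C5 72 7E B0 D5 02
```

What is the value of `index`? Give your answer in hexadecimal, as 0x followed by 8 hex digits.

`index` follows `capacity` (4 bytes), so it starts at byte offset 4 and occupies 4 bytes.
Bytes at offsets 4..7: 7E B0 D5 02.
Big-endian stores the most-significant byte at the lowest address.
The bytes are already most-significant first: 0x7EB0D502.

0x7EB0D502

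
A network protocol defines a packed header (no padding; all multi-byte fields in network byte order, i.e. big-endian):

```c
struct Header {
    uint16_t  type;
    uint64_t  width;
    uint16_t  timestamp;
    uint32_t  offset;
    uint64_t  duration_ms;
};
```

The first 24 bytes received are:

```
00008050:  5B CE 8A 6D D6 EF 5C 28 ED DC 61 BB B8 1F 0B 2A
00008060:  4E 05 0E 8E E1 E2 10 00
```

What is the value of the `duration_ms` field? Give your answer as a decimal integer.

5621915716679766016

`duration_ms` follows `type` (2 B), `width` (8 B), `timestamp` (2 B), `offset` (4 B), so it starts at offset 2 + 8 + 2 + 4 = 16 and occupies 8 bytes.
Bytes at offsets 16..23: 4E 05 0E 8E E1 E2 10 00.
Big-endian stores the most-significant byte at the lowest address.
The bytes are already most-significant first: 0x4E050E8EE1E21000.
0x4E050E8EE1E21000 = 5621915716679766016.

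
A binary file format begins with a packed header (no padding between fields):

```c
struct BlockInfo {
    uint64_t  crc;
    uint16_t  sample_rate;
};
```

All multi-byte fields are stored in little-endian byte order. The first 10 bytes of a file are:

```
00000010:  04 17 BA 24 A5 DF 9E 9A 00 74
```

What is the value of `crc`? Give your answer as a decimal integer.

11141588428539959044

`crc` is the first field, at byte offset 0, occupying 8 bytes.
Bytes at offsets 0..7: 04 17 BA 24 A5 DF 9E 9A.
Little-endian stores the least-significant byte at the lowest address.
Reassemble most-significant byte first: 9A 9E DF A5 24 BA 17 04 → 0x9A9EDFA524BA1704.
0x9A9EDFA524BA1704 = 11141588428539959044.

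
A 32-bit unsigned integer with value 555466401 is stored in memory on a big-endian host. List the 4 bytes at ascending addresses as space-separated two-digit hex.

21 1B BE A1

555466401 in hexadecimal, padded to 32 bits, is 0x211BBEA1.
Split into bytes (most-significant first): 21 1B BE A1.
Big-endian: lowest address holds the most-significant byte.
So the memory order matches the most-significant-first order: 21 1B BE A1.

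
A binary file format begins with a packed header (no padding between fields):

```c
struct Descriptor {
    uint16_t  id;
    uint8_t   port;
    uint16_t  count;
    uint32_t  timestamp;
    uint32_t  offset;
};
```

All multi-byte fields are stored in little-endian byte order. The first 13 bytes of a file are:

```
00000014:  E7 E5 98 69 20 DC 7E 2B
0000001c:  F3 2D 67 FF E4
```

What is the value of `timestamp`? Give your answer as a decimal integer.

4079714012

`timestamp` follows `id` (2 B), `port` (1 B), `count` (2 B), so it starts at offset 2 + 1 + 2 = 5 and occupies 4 bytes.
Bytes at offsets 5..8: DC 7E 2B F3.
In little-endian order the low byte comes first in memory.
Reassemble most-significant byte first: F3 2B 7E DC → 0xF32B7EDC.
0xF32B7EDC = 4079714012.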